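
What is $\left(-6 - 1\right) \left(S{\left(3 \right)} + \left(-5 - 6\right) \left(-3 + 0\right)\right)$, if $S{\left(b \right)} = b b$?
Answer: $-294$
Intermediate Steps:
$S{\left(b \right)} = b^{2}$
$\left(-6 - 1\right) \left(S{\left(3 \right)} + \left(-5 - 6\right) \left(-3 + 0\right)\right) = \left(-6 - 1\right) \left(3^{2} + \left(-5 - 6\right) \left(-3 + 0\right)\right) = - 7 \left(9 - -33\right) = - 7 \left(9 + 33\right) = \left(-7\right) 42 = -294$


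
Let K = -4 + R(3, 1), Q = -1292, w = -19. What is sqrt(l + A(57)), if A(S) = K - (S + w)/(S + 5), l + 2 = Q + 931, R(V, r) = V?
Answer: I*sqrt(350393)/31 ≈ 19.095*I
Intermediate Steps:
K = -1 (K = -4 + 3 = -1)
l = -363 (l = -2 + (-1292 + 931) = -2 - 361 = -363)
A(S) = -1 - (-19 + S)/(5 + S) (A(S) = -1 - (S - 19)/(S + 5) = -1 - (-19 + S)/(5 + S))
sqrt(l + A(57)) = sqrt(-363 + 2*(7 - 1*57)/(5 + 57)) = sqrt(-363 + 2*(7 - 57)/62) = sqrt(-363 + 2*(1/62)*(-50)) = sqrt(-363 - 50/31) = sqrt(-11303/31) = I*sqrt(350393)/31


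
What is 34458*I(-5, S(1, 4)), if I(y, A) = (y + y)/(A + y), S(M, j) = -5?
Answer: 34458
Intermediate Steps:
I(y, A) = 2*y/(A + y) (I(y, A) = (2*y)/(A + y) = 2*y/(A + y))
34458*I(-5, S(1, 4)) = 34458*(2*(-5)/(-5 - 5)) = 34458*(2*(-5)/(-10)) = 34458*(2*(-5)*(-⅒)) = 34458*1 = 34458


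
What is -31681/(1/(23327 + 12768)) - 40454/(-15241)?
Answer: -17428475077041/15241 ≈ -1.1435e+9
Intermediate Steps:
-31681/(1/(23327 + 12768)) - 40454/(-15241) = -31681/(1/36095) - 40454*(-1/15241) = -31681/1/36095 + 40454/15241 = -31681*36095 + 40454/15241 = -1143525695 + 40454/15241 = -17428475077041/15241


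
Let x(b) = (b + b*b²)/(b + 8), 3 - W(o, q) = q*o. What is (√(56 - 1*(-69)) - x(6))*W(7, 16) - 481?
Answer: 8732/7 - 545*√5 ≈ 28.772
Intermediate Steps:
W(o, q) = 3 - o*q (W(o, q) = 3 - q*o = 3 - o*q)
x(b) = (b + b³)/(8 + b)
(√(56 - 1*(-69)) - x(6))*W(7, 16) - 481 = (√(56 - 1*(-69)) - (6 + 6³)/(8 + 6))*(3 - 1*7*16) - 481 = (√(56 + 69) - (6 + 216)/14)*(3 - 112) - 481 = (√125 - 222/14)*(-109) - 481 = (5*√5 - 1*111/7)*(-109) - 481 = (5*√5 - 111/7)*(-109) - 481 = (-111/7 + 5*√5)*(-109) - 481 = (12099/7 - 545*√5) - 481 = 8732/7 - 545*√5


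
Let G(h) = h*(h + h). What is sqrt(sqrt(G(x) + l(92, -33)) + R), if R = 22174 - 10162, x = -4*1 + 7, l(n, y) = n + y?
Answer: sqrt(12012 + sqrt(77)) ≈ 109.64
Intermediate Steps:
x = 3 (x = -4 + 7 = 3)
G(h) = 2*h**2 (G(h) = h*(2*h) = 2*h**2)
R = 12012
sqrt(sqrt(G(x) + l(92, -33)) + R) = sqrt(sqrt(2*3**2 + (92 - 33)) + 12012) = sqrt(sqrt(2*9 + 59) + 12012) = sqrt(sqrt(18 + 59) + 12012) = sqrt(sqrt(77) + 12012) = sqrt(12012 + sqrt(77))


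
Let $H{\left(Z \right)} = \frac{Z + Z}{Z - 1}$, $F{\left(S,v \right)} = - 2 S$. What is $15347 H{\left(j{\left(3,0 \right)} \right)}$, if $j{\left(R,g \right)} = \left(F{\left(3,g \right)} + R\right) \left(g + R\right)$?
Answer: $\frac{138123}{5} \approx 27625.0$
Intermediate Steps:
$j{\left(R,g \right)} = \left(-6 + R\right) \left(R + g\right)$ ($j{\left(R,g \right)} = \left(\left(-2\right) 3 + R\right) \left(g + R\right) = \left(-6 + R\right) \left(R + g\right)$)
$H{\left(Z \right)} = \frac{2 Z}{-1 + Z}$
$15347 H{\left(j{\left(3,0 \right)} \right)} = 15347 \frac{2 \left(3^{2} - 18 - 0 + 3 \cdot 0\right)}{-1 + \left(3^{2} - 18 - 0 + 3 \cdot 0\right)} = 15347 \frac{2 \left(9 - 18 + 0 + 0\right)}{-1 + \left(9 - 18 + 0 + 0\right)} = 15347 \cdot 2 \left(-9\right) \frac{1}{-1 - 9} = 15347 \cdot 2 \left(-9\right) \frac{1}{-10} = 15347 \cdot 2 \left(-9\right) \left(- \frac{1}{10}\right) = 15347 \cdot \frac{9}{5} = \frac{138123}{5}$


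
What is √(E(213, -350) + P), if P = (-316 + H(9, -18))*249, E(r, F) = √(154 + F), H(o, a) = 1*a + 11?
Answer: √(-80427 + 14*I) ≈ 0.025 + 283.6*I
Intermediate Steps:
H(o, a) = 11 + a (H(o, a) = a + 11 = 11 + a)
P = -80427 (P = (-316 + (11 - 18))*249 = (-316 - 7)*249 = -323*249 = -80427)
√(E(213, -350) + P) = √(√(154 - 350) - 80427) = √(√(-196) - 80427) = √(14*I - 80427) = √(-80427 + 14*I)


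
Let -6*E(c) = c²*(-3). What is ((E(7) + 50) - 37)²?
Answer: 5625/4 ≈ 1406.3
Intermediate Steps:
E(c) = c²/2 (E(c) = -c²*(-3)/6 = -(-1)*c²/2 = c²/2)
((E(7) + 50) - 37)² = (((½)*7² + 50) - 37)² = (((½)*49 + 50) - 37)² = ((49/2 + 50) - 37)² = (149/2 - 37)² = (75/2)² = 5625/4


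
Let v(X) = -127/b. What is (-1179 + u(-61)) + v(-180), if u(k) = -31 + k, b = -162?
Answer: -205775/162 ≈ -1270.2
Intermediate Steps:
v(X) = 127/162 (v(X) = -127/(-162) = -127*(-1/162) = 127/162)
(-1179 + u(-61)) + v(-180) = (-1179 + (-31 - 61)) + 127/162 = (-1179 - 92) + 127/162 = -1271 + 127/162 = -205775/162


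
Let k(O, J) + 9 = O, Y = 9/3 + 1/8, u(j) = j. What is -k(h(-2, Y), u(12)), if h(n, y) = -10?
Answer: 19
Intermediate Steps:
Y = 25/8 (Y = 9*(⅓) + 1*(⅛) = 3 + ⅛ = 25/8 ≈ 3.1250)
k(O, J) = -9 + O
-k(h(-2, Y), u(12)) = -(-9 - 10) = -1*(-19) = 19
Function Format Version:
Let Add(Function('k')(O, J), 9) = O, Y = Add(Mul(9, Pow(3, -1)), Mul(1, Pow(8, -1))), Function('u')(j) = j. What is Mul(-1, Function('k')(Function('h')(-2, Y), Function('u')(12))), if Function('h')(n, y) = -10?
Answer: 19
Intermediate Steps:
Y = Rational(25, 8) (Y = Add(Mul(9, Rational(1, 3)), Mul(1, Rational(1, 8))) = Add(3, Rational(1, 8)) = Rational(25, 8) ≈ 3.1250)
Function('k')(O, J) = Add(-9, O)
Mul(-1, Function('k')(Function('h')(-2, Y), Function('u')(12))) = Mul(-1, Add(-9, -10)) = Mul(-1, -19) = 19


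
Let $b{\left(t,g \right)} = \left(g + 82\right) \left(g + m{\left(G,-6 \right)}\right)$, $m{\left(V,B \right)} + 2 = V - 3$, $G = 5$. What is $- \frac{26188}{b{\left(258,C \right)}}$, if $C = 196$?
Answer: $- \frac{6547}{13622} \approx -0.48062$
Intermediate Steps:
$m{\left(V,B \right)} = -5 + V$ ($m{\left(V,B \right)} = -2 + \left(V - 3\right) = -2 + \left(-3 + V\right) = -5 + V$)
$b{\left(t,g \right)} = g \left(82 + g\right)$ ($b{\left(t,g \right)} = \left(g + 82\right) \left(g + \left(-5 + 5\right)\right) = \left(82 + g\right) \left(g + 0\right) = \left(82 + g\right) g = g \left(82 + g\right)$)
$- \frac{26188}{b{\left(258,C \right)}} = - \frac{26188}{196 \left(82 + 196\right)} = - \frac{26188}{196 \cdot 278} = - \frac{26188}{54488} = \left(-26188\right) \frac{1}{54488} = - \frac{6547}{13622}$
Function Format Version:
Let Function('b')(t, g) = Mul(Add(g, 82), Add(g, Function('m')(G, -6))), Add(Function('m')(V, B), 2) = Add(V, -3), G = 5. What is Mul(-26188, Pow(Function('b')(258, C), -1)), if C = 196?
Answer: Rational(-6547, 13622) ≈ -0.48062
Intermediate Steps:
Function('m')(V, B) = Add(-5, V) (Function('m')(V, B) = Add(-2, Add(V, -3)) = Add(-2, Add(-3, V)) = Add(-5, V))
Function('b')(t, g) = Mul(g, Add(82, g)) (Function('b')(t, g) = Mul(Add(g, 82), Add(g, Add(-5, 5))) = Mul(Add(82, g), Add(g, 0)) = Mul(Add(82, g), g) = Mul(g, Add(82, g)))
Mul(-26188, Pow(Function('b')(258, C), -1)) = Mul(-26188, Pow(Mul(196, Add(82, 196)), -1)) = Mul(-26188, Pow(Mul(196, 278), -1)) = Mul(-26188, Pow(54488, -1)) = Mul(-26188, Rational(1, 54488)) = Rational(-6547, 13622)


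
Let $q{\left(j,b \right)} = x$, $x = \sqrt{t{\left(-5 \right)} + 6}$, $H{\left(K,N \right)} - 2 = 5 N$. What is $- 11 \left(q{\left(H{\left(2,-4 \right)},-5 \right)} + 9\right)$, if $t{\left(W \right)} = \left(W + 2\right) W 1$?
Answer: $-99 - 11 \sqrt{21} \approx -149.41$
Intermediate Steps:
$t{\left(W \right)} = W \left(2 + W\right)$ ($t{\left(W \right)} = \left(2 + W\right) W 1 = W \left(2 + W\right) 1 = W \left(2 + W\right)$)
$H{\left(K,N \right)} = 2 + 5 N$
$x = \sqrt{21}$ ($x = \sqrt{- 5 \left(2 - 5\right) + 6} = \sqrt{\left(-5\right) \left(-3\right) + 6} = \sqrt{15 + 6} = \sqrt{21} \approx 4.5826$)
$q{\left(j,b \right)} = \sqrt{21}$
$- 11 \left(q{\left(H{\left(2,-4 \right)},-5 \right)} + 9\right) = - 11 \left(\sqrt{21} + 9\right) = - 11 \left(9 + \sqrt{21}\right) = -99 - 11 \sqrt{21}$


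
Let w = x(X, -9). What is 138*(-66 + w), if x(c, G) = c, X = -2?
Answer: -9384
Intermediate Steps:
w = -2
138*(-66 + w) = 138*(-66 - 2) = 138*(-68) = -9384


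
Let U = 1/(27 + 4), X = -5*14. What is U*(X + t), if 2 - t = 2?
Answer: -70/31 ≈ -2.2581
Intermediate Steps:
X = -70
t = 0 (t = 2 - 1*2 = 2 - 2 = 0)
U = 1/31 ≈ 0.032258
U*(X + t) = (-70 + 0)/31 = (1/31)*(-70) = -70/31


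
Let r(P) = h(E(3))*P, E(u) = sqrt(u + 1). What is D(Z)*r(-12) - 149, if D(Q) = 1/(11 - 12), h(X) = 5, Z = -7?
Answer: -89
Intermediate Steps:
E(u) = sqrt(1 + u)
D(Q) = -1 (D(Q) = 1/(-1) = -1)
r(P) = 5*P
D(Z)*r(-12) - 149 = -5*(-12) - 149 = -1*(-60) - 149 = 60 - 149 = -89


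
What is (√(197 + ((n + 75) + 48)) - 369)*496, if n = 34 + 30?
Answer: -183024 + 3968*√6 ≈ -1.7330e+5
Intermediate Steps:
n = 64
(√(197 + ((n + 75) + 48)) - 369)*496 = (√(197 + ((64 + 75) + 48)) - 369)*496 = (√(197 + (139 + 48)) - 369)*496 = (√(197 + 187) - 369)*496 = (√384 - 369)*496 = (8*√6 - 369)*496 = (-369 + 8*√6)*496 = -183024 + 3968*√6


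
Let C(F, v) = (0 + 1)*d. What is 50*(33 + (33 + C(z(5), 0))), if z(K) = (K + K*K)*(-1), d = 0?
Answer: 3300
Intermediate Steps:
z(K) = -K - K² (z(K) = (K + K²)*(-1) = -K - K²)
C(F, v) = 0 (C(F, v) = (0 + 1)*0 = 1*0 = 0)
50*(33 + (33 + C(z(5), 0))) = 50*(33 + (33 + 0)) = 50*(33 + 33) = 50*66 = 3300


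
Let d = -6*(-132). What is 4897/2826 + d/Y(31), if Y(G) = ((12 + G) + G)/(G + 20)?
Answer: 57255085/104562 ≈ 547.57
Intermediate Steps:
Y(G) = (12 + 2*G)/(20 + G)
d = 792
4897/2826 + d/Y(31) = 4897/2826 + 792/((2*(6 + 31)/(20 + 31))) = 4897*(1/2826) + 792/((2*37/51)) = 4897/2826 + 792/((2*(1/51)*37)) = 4897/2826 + 792/(74/51) = 4897/2826 + 792*(51/74) = 4897/2826 + 20196/37 = 57255085/104562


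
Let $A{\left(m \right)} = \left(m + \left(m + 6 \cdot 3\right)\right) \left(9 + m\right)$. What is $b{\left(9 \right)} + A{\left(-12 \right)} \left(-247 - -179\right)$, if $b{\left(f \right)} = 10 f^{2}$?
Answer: $-414$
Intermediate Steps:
$A{\left(m \right)} = \left(9 + m\right) \left(18 + 2 m\right)$ ($A{\left(m \right)} = \left(m + \left(m + 18\right)\right) \left(9 + m\right) = \left(m + \left(18 + m\right)\right) \left(9 + m\right) = \left(18 + 2 m\right) \left(9 + m\right) = \left(9 + m\right) \left(18 + 2 m\right)$)
$b{\left(9 \right)} + A{\left(-12 \right)} \left(-247 - -179\right) = 10 \cdot 9^{2} + \left(162 + 2 \left(-12\right)^{2} + 36 \left(-12\right)\right) \left(-247 - -179\right) = 10 \cdot 81 + \left(162 + 2 \cdot 144 - 432\right) \left(-247 + 179\right) = 810 + \left(162 + 288 - 432\right) \left(-68\right) = 810 + 18 \left(-68\right) = 810 - 1224 = -414$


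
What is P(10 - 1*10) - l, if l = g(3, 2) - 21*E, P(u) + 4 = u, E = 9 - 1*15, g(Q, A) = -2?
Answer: -128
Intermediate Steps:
E = -6 (E = 9 - 15 = -6)
P(u) = -4 + u
l = 124 (l = -2 - 21*(-6) = -2 + 126 = 124)
P(10 - 1*10) - l = (-4 + (10 - 1*10)) - 1*124 = (-4 + (10 - 10)) - 124 = (-4 + 0) - 124 = -4 - 124 = -128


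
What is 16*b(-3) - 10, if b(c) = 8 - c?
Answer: 166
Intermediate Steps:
16*b(-3) - 10 = 16*(8 - 1*(-3)) - 10 = 16*(8 + 3) - 10 = 16*11 - 10 = 176 - 10 = 166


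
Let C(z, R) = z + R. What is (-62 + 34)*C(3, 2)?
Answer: -140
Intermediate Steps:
C(z, R) = R + z
(-62 + 34)*C(3, 2) = (-62 + 34)*(2 + 3) = -28*5 = -140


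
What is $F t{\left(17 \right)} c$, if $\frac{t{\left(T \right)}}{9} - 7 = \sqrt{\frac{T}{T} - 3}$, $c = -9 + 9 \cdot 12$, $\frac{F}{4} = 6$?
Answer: $149688 + 21384 i \sqrt{2} \approx 1.4969 \cdot 10^{5} + 30242.0 i$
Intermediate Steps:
$F = 24$ ($F = 4 \cdot 6 = 24$)
$c = 99$ ($c = -9 + 108 = 99$)
$t{\left(T \right)} = 63 + 9 i \sqrt{2}$ ($t{\left(T \right)} = 63 + 9 \sqrt{\frac{T}{T} - 3} = 63 + 9 \sqrt{1 - 3} = 63 + 9 \sqrt{-2} = 63 + 9 i \sqrt{2}$)
$F t{\left(17 \right)} c = 24 \left(63 + 9 i \sqrt{2}\right) 99 = \left(1512 + 216 i \sqrt{2}\right) 99 = 149688 + 21384 i \sqrt{2}$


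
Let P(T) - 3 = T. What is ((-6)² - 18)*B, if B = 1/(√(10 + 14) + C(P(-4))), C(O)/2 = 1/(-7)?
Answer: 63/293 + 441*√6/293 ≈ 3.9018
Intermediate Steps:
P(T) = 3 + T
C(O) = -2/7 (C(O) = 2/(-7) = 2*(-⅐) = -2/7)
B = 1/(-2/7 + 2*√6) (B = 1/(√(10 + 14) - 2/7) = 1/(√24 - 2/7) = 1/(2*√6 - 2/7) = 1/(-2/7 + 2*√6) ≈ 0.21677)
((-6)² - 18)*B = ((-6)² - 18)*(7/586 + 49*√6/586) = (36 - 18)*(7/586 + 49*√6/586) = 18*(7/586 + 49*√6/586) = 63/293 + 441*√6/293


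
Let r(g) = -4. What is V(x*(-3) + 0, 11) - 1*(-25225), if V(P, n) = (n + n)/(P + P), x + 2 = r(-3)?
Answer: 454061/18 ≈ 25226.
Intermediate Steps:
x = -6 (x = -2 - 4 = -6)
V(P, n) = n/P (V(P, n) = (2*n)/((2*P)) = (2*n)*(1/(2*P)) = n/P)
V(x*(-3) + 0, 11) - 1*(-25225) = 11/(-6*(-3) + 0) - 1*(-25225) = 11/(18 + 0) + 25225 = 11/18 + 25225 = 454061/18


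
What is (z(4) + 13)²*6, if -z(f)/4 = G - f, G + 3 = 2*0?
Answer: 10086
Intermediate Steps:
G = -3 (G = -3 + 2*0 = -3 + 0 = -3)
z(f) = 12 + 4*f (z(f) = -4*(-3 - f) = 12 + 4*f)
(z(4) + 13)²*6 = ((12 + 4*4) + 13)²*6 = ((12 + 16) + 13)²*6 = (28 + 13)²*6 = 41²*6 = 1681*6 = 10086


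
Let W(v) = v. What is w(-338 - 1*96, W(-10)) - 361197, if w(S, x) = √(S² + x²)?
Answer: -361197 + 2*√47114 ≈ -3.6076e+5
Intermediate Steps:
w(-338 - 1*96, W(-10)) - 361197 = √((-338 - 1*96)² + (-10)²) - 361197 = √((-338 - 96)² + 100) - 361197 = √((-434)² + 100) - 361197 = √(188356 + 100) - 361197 = √188456 - 361197 = 2*√47114 - 361197 = -361197 + 2*√47114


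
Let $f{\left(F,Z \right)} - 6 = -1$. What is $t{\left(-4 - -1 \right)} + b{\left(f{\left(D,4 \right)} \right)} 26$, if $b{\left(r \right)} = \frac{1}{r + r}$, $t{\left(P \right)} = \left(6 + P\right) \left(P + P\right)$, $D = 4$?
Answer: $- \frac{77}{5} \approx -15.4$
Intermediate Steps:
$f{\left(F,Z \right)} = 5$ ($f{\left(F,Z \right)} = 6 - 1 = 5$)
$t{\left(P \right)} = 2 P \left(6 + P\right)$ ($t{\left(P \right)} = \left(6 + P\right) 2 P = 2 P \left(6 + P\right)$)
$b{\left(r \right)} = \frac{1}{2 r}$
$t{\left(-4 - -1 \right)} + b{\left(f{\left(D,4 \right)} \right)} 26 = 2 \left(-4 - -1\right) \left(6 - 3\right) + \frac{1}{2 \cdot 5} \cdot 26 = 2 \left(-4 + 1\right) \left(6 + \left(-4 + 1\right)\right) + \frac{1}{2} \cdot \frac{1}{5} \cdot 26 = 2 \left(-3\right) \left(6 - 3\right) + \frac{1}{10} \cdot 26 = 2 \left(-3\right) 3 + \frac{13}{5} = -18 + \frac{13}{5} = - \frac{77}{5}$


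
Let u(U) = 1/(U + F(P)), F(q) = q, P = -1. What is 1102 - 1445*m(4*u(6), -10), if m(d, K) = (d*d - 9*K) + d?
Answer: -655144/5 ≈ -1.3103e+5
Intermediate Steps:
u(U) = 1/(-1 + U) (u(U) = 1/(U - 1) = 1/(-1 + U))
m(d, K) = d + d² - 9*K (m(d, K) = (d² - 9*K) + d = d + d² - 9*K)
1102 - 1445*m(4*u(6), -10) = 1102 - 1445*(4/(-1 + 6) + (4/(-1 + 6))² - 9*(-10)) = 1102 - 1445*(4/5 + (4/5)² + 90) = 1102 - 1445*(4*(⅕) + (4*(⅕))² + 90) = 1102 - 1445*(⅘ + (⅘)² + 90) = 1102 - 1445*(⅘ + 16/25 + 90) = 1102 - 1445*2286/25 = 1102 - 660654/5 = -655144/5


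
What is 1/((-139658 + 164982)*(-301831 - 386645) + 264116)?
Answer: -1/17434702108 ≈ -5.7357e-11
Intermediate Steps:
1/((-139658 + 164982)*(-301831 - 386645) + 264116) = 1/(25324*(-688476) + 264116) = 1/(-17434966224 + 264116) = 1/(-17434702108) = -1/17434702108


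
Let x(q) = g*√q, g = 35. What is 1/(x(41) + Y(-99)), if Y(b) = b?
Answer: 99/40424 + 35*√41/40424 ≈ 0.0079930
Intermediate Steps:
x(q) = 35*√q
1/(x(41) + Y(-99)) = 1/(35*√41 - 99) = 1/(-99 + 35*√41)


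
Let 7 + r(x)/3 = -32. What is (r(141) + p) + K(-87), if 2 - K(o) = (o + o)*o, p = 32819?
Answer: 17566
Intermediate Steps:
K(o) = 2 - 2*o² (K(o) = 2 - (o + o)*o = 2 - 2*o*o = 2 - 2*o²)
r(x) = -117 (r(x) = -21 + 3*(-32) = -21 - 96 = -117)
(r(141) + p) + K(-87) = (-117 + 32819) + (2 - 2*(-87)²) = 32702 + (2 - 2*7569) = 32702 + (2 - 15138) = 32702 - 15136 = 17566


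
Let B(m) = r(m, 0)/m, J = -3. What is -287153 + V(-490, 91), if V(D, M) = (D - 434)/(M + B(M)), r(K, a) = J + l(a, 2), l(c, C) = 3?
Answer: -3733121/13 ≈ -2.8716e+5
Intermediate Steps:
r(K, a) = 0 (r(K, a) = -3 + 3 = 0)
B(m) = 0 (B(m) = 0/m = 0)
V(D, M) = (-434 + D)/M (V(D, M) = (D - 434)/(M + 0) = (-434 + D)/M)
-287153 + V(-490, 91) = -287153 + (-434 - 490)/91 = -287153 + (1/91)*(-924) = -287153 - 132/13 = -3733121/13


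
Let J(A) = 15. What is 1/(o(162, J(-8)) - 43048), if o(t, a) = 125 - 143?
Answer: -1/43066 ≈ -2.3220e-5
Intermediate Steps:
o(t, a) = -18
1/(o(162, J(-8)) - 43048) = 1/(-18 - 43048) = 1/(-43066) = -1/43066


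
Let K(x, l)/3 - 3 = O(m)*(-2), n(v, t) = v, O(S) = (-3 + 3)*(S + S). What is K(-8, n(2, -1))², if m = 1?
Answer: 81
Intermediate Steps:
O(S) = 0 (O(S) = 0*(2*S) = 0)
K(x, l) = 9 (K(x, l) = 9 + 3*(0*(-2)) = 9 + 3*0 = 9 + 0 = 9)
K(-8, n(2, -1))² = 9² = 81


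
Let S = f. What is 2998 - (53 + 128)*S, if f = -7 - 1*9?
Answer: 5894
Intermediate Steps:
f = -16 (f = -7 - 9 = -16)
S = -16
2998 - (53 + 128)*S = 2998 - (53 + 128)*(-16) = 2998 - 181*(-16) = 2998 - 1*(-2896) = 2998 + 2896 = 5894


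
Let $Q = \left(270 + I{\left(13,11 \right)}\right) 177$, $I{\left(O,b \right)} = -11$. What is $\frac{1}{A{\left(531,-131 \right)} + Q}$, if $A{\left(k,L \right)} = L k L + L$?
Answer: $\frac{1}{9158203} \approx 1.0919 \cdot 10^{-7}$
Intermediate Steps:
$A{\left(k,L \right)} = L + k L^{2}$ ($A{\left(k,L \right)} = k L^{2} + L = L + k L^{2}$)
$Q = 45843$ ($Q = \left(270 - 11\right) 177 = 259 \cdot 177 = 45843$)
$\frac{1}{A{\left(531,-131 \right)} + Q} = \frac{1}{- 131 \left(1 - 69561\right) + 45843} = \frac{1}{\left(-131\right) \left(-69560\right) + 45843} = \frac{1}{9112360 + 45843} = \frac{1}{9158203}$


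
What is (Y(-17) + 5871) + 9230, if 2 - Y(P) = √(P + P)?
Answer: 15103 - I*√34 ≈ 15103.0 - 5.831*I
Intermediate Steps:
Y(P) = 2 - √2*√P (Y(P) = 2 - √(P + P) = 2 - √(2*P) = 2 - √2*√P)
(Y(-17) + 5871) + 9230 = ((2 - √2*√(-17)) + 5871) + 9230 = ((2 - √2*I*√17) + 5871) + 9230 = ((2 - I*√34) + 5871) + 9230 = (5873 - I*√34) + 9230 = 15103 - I*√34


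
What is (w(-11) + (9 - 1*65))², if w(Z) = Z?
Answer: 4489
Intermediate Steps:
(w(-11) + (9 - 1*65))² = (-11 + (9 - 1*65))² = (-11 + (9 - 65))² = (-11 - 56)² = (-67)² = 4489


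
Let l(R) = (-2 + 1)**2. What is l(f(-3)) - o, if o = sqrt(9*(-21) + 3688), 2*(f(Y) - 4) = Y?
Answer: 1 - sqrt(3499) ≈ -58.152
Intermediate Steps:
f(Y) = 4 + Y/2
l(R) = 1 (l(R) = (-1)**2 = 1)
o = sqrt(3499) (o = sqrt(-189 + 3688) = sqrt(3499) ≈ 59.152)
l(f(-3)) - o = 1 - sqrt(3499)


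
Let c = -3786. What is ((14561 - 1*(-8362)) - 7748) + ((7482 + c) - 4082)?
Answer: 14789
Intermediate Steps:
((14561 - 1*(-8362)) - 7748) + ((7482 + c) - 4082) = ((14561 - 1*(-8362)) - 7748) + ((7482 - 3786) - 4082) = ((14561 + 8362) - 7748) + (3696 - 4082) = (22923 - 7748) - 386 = 15175 - 386 = 14789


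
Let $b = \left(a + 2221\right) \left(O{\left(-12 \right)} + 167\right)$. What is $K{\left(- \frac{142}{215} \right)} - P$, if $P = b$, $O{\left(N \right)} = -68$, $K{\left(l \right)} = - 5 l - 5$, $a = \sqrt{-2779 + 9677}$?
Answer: $- \frac{9454870}{43} - 99 \sqrt{6898} \approx -2.281 \cdot 10^{5}$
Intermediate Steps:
$a = \sqrt{6898} \approx 83.054$
$K{\left(l \right)} = -5 - 5 l$
$b = 219879 + 99 \sqrt{6898}$ ($b = \left(\sqrt{6898} + 2221\right) \left(-68 + 167\right) = \left(2221 + \sqrt{6898}\right) 99 = 219879 + 99 \sqrt{6898} \approx 2.281 \cdot 10^{5}$)
$P = 219879 + 99 \sqrt{6898} \approx 2.281 \cdot 10^{5}$
$K{\left(- \frac{142}{215} \right)} - P = \left(-5 - 5 \left(- \frac{142}{215}\right)\right) - \left(219879 + 99 \sqrt{6898}\right) = \left(-5 - 5 \left(\left(-142\right) \frac{1}{215}\right)\right) - \left(219879 + 99 \sqrt{6898}\right) = \left(-5 - - \frac{142}{43}\right) - \left(219879 + 99 \sqrt{6898}\right) = \left(-5 + \frac{142}{43}\right) - \left(219879 + 99 \sqrt{6898}\right) = - \frac{73}{43} - \left(219879 + 99 \sqrt{6898}\right) = - \frac{9454870}{43} - 99 \sqrt{6898}$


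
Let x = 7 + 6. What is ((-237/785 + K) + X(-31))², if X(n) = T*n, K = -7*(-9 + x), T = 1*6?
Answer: 28300323529/616225 ≈ 45925.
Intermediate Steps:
T = 6
x = 13
K = -28 (K = -7*(-9 + 13) = -7*4 = -28)
X(n) = 6*n
((-237/785 + K) + X(-31))² = ((-237/785 - 28) + 6*(-31))² = ((-237*1/785 - 28) - 186)² = ((-237/785 - 28) - 186)² = (-22217/785 - 186)² = (-168227/785)² = 28300323529/616225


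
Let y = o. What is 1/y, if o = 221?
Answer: 1/221 ≈ 0.0045249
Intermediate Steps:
y = 221
1/y = 1/221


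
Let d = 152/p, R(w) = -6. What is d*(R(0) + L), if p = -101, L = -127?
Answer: 20216/101 ≈ 200.16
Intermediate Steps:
d = -152/101 (d = 152/(-101) = 152*(-1/101) = -152/101 ≈ -1.5049)
d*(R(0) + L) = -152*(-6 - 127)/101 = -152/101*(-133) = 20216/101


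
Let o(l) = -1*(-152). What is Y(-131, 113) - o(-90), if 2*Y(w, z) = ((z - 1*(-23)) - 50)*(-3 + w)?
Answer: -5914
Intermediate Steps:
Y(w, z) = (-27 + z)*(-3 + w)/2 (Y(w, z) = (((z - 1*(-23)) - 50)*(-3 + w))/2 = (((z + 23) - 50)*(-3 + w))/2 = (((23 + z) - 50)*(-3 + w))/2 = ((-27 + z)*(-3 + w))/2 = (-27 + z)*(-3 + w)/2)
o(l) = 152
Y(-131, 113) - o(-90) = (81/2 - 27/2*(-131) - 3/2*113 + (½)*(-131)*113) - 1*152 = (81/2 + 3537/2 - 339/2 - 14803/2) - 152 = -5762 - 152 = -5914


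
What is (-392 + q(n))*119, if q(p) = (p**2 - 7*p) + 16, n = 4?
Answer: -46172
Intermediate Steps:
q(p) = 16 + p**2 - 7*p
(-392 + q(n))*119 = (-392 + (16 + 4**2 - 7*4))*119 = (-392 + (16 + 16 - 28))*119 = (-392 + 4)*119 = -388*119 = -46172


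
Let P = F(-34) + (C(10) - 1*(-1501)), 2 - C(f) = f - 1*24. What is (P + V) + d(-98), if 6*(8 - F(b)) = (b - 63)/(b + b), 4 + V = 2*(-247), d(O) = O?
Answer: 378935/408 ≈ 928.76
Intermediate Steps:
C(f) = 26 - f (C(f) = 2 - (f - 1*24) = 2 - (f - 24) = 2 - (-24 + f) = 2 + (24 - f) = 26 - f)
V = -498 (V = -4 + 2*(-247) = -4 - 494 = -498)
F(b) = 8 - (-63 + b)/(12*b) (F(b) = 8 - (b - 63)/(6*(b + b)) = 8 - (-63 + b)/(6*(2*b)) = 8 - (-63 + b)*1/(2*b)/6 = 8 - (-63 + b)/(12*b))
P = 622103/408 (P = (1/12)*(63 + 95*(-34))/(-34) + ((26 - 1*10) - 1*(-1501)) = (1/12)*(-1/34)*(63 - 3230) + ((26 - 10) + 1501) = (1/12)*(-1/34)*(-3167) + (16 + 1501) = 3167/408 + 1517 = 622103/408 ≈ 1524.8)
(P + V) + d(-98) = (622103/408 - 498) - 98 = 418919/408 - 98 = 378935/408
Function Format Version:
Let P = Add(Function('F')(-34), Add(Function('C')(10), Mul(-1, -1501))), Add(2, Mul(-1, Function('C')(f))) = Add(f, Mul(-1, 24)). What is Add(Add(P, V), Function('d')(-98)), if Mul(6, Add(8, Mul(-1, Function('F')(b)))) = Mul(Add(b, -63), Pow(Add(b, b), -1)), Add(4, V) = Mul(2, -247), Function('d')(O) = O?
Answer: Rational(378935, 408) ≈ 928.76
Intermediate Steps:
Function('C')(f) = Add(26, Mul(-1, f)) (Function('C')(f) = Add(2, Mul(-1, Add(f, Mul(-1, 24)))) = Add(2, Mul(-1, Add(f, -24))) = Add(2, Mul(-1, Add(-24, f))) = Add(2, Add(24, Mul(-1, f))) = Add(26, Mul(-1, f)))
V = -498 (V = Add(-4, Mul(2, -247)) = Add(-4, -494) = -498)
Function('F')(b) = Add(8, Mul(Rational(-1, 12), Pow(b, -1), Add(-63, b))) (Function('F')(b) = Add(8, Mul(Rational(-1, 6), Mul(Add(b, -63), Pow(Add(b, b), -1)))) = Add(8, Mul(Rational(-1, 6), Mul(Add(-63, b), Pow(Mul(2, b), -1)))) = Add(8, Mul(Rational(-1, 6), Mul(Add(-63, b), Mul(Rational(1, 2), Pow(b, -1))))) = Add(8, Mul(Rational(-1, 6), Mul(Rational(1, 2), Pow(b, -1), Add(-63, b)))) = Add(8, Mul(Rational(-1, 12), Pow(b, -1), Add(-63, b))))
P = Rational(622103, 408) (P = Add(Mul(Rational(1, 12), Pow(-34, -1), Add(63, Mul(95, -34))), Add(Add(26, Mul(-1, 10)), Mul(-1, -1501))) = Add(Mul(Rational(1, 12), Rational(-1, 34), Add(63, -3230)), Add(Add(26, -10), 1501)) = Add(Mul(Rational(1, 12), Rational(-1, 34), -3167), Add(16, 1501)) = Add(Rational(3167, 408), 1517) = Rational(622103, 408) ≈ 1524.8)
Add(Add(P, V), Function('d')(-98)) = Add(Add(Rational(622103, 408), -498), -98) = Add(Rational(418919, 408), -98) = Rational(378935, 408)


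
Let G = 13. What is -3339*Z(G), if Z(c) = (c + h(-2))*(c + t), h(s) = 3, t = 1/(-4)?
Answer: -681156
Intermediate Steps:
t = -¼ ≈ -0.25000
Z(c) = (3 + c)*(-¼ + c) (Z(c) = (c + 3)*(c - ¼) = (3 + c)*(-¼ + c))
-3339*Z(G) = -3339*(-¾ + 13² + (11/4)*13) = -3339*(-¾ + 169 + 143/4) = -3339*204 = -681156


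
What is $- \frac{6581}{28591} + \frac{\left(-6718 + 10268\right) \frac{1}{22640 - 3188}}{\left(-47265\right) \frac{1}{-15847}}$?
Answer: $- \frac{19313581621}{114289263126} \approx -0.16899$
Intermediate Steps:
$- \frac{6581}{28591} + \frac{\left(-6718 + 10268\right) \frac{1}{22640 - 3188}}{\left(-47265\right) \frac{1}{-15847}} = \left(-6581\right) \frac{1}{28591} + \frac{3550 \cdot \frac{1}{19452}}{\left(-47265\right) \left(- \frac{1}{15847}\right)} = - \frac{6581}{28591} + \frac{3550 \cdot \frac{1}{19452}}{\frac{2055}{689}} = - \frac{6581}{28591} + \frac{1775}{9726} \cdot \frac{689}{2055} = - \frac{6581}{28591} + \frac{244595}{3997386} = - \frac{19313581621}{114289263126}$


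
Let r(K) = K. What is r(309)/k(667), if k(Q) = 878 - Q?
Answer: 309/211 ≈ 1.4645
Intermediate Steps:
r(309)/k(667) = 309/(878 - 1*667) = 309/(878 - 667) = 309/211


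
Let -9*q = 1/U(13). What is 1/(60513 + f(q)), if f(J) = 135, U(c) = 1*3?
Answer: 1/60648 ≈ 1.6489e-5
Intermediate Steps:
U(c) = 3
q = -1/27 (q = -1/9/3 = -1/9*1/3 = -1/27 ≈ -0.037037)
1/(60513 + f(q)) = 1/(60513 + 135) = 1/60648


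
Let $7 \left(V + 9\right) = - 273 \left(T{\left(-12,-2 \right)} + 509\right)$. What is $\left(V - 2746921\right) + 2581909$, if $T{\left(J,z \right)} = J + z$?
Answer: $-184326$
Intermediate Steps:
$V = -19314$ ($V = -9 + \frac{\left(-273\right) \left(\left(-12 - 2\right) + 509\right)}{7} = -9 + \frac{\left(-273\right) \left(-14 + 509\right)}{7} = -9 + \frac{\left(-273\right) 495}{7} = -9 + \frac{1}{7} \left(-135135\right) = -9 - 19305 = -19314$)
$\left(V - 2746921\right) + 2581909 = \left(-19314 - 2746921\right) + 2581909 = -2766235 + 2581909 = -184326$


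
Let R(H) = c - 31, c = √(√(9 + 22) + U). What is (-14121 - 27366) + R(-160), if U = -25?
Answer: -41518 + I*√(25 - √31) ≈ -41518.0 + 4.4082*I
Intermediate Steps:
c = √(-25 + √31) (c = √(√(9 + 22) - 25) = √(√31 - 25) = √(-25 + √31) ≈ 4.4082*I)
R(H) = -31 + √(-25 + √31) (R(H) = √(-25 + √31) - 31 = -31 + √(-25 + √31))
(-14121 - 27366) + R(-160) = (-14121 - 27366) + (-31 + I*√(25 - √31)) = -41487 + (-31 + I*√(25 - √31)) = -41518 + I*√(25 - √31)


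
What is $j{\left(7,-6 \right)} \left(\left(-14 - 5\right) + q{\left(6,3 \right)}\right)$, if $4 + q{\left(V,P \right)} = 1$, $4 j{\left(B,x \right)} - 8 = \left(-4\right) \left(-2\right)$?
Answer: $-88$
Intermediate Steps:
$j{\left(B,x \right)} = 4$ ($j{\left(B,x \right)} = 2 + \frac{\left(-4\right) \left(-2\right)}{4} = 2 + \frac{1}{4} \cdot 8 = 2 + 2 = 4$)
$q{\left(V,P \right)} = -3$ ($q{\left(V,P \right)} = -4 + 1 = -3$)
$j{\left(7,-6 \right)} \left(\left(-14 - 5\right) + q{\left(6,3 \right)}\right) = 4 \left(\left(-14 - 5\right) - 3\right) = 4 \left(-19 - 3\right) = 4 \left(-22\right) = -88$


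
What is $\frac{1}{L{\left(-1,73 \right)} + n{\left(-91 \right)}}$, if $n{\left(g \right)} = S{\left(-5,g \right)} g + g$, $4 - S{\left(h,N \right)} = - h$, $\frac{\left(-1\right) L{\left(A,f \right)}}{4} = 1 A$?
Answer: $\frac{1}{4} \approx 0.25$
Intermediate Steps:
$L{\left(A,f \right)} = - 4 A$ ($L{\left(A,f \right)} = - 4 \cdot 1 A = - 4 A$)
$S{\left(h,N \right)} = 4 + h$ ($S{\left(h,N \right)} = 4 - - h = 4 + h$)
$n{\left(g \right)} = 0$ ($n{\left(g \right)} = \left(4 - 5\right) g + g = - g + g = 0$)
$\frac{1}{L{\left(-1,73 \right)} + n{\left(-91 \right)}} = \frac{1}{\left(-4\right) \left(-1\right) + 0} = \frac{1}{4 + 0} = \frac{1}{4}$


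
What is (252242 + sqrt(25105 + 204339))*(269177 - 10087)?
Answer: 65353379780 + 518180*sqrt(57361) ≈ 6.5477e+10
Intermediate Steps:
(252242 + sqrt(25105 + 204339))*(269177 - 10087) = (252242 + sqrt(229444))*259090 = (252242 + 2*sqrt(57361))*259090 = 65353379780 + 518180*sqrt(57361)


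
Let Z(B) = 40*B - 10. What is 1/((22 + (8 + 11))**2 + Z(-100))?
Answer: -1/2329 ≈ -0.00042937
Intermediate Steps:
Z(B) = -10 + 40*B
1/((22 + (8 + 11))**2 + Z(-100)) = 1/((22 + (8 + 11))**2 + (-10 + 40*(-100))) = 1/((22 + 19)**2 + (-10 - 4000)) = 1/(41**2 - 4010) = 1/(1681 - 4010) = 1/(-2329) = -1/2329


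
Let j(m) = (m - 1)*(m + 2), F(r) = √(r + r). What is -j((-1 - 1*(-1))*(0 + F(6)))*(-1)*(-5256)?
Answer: 10512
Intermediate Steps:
F(r) = √2*√r (F(r) = √(2*r) = √2*√r)
j(m) = (-1 + m)*(2 + m)
-j((-1 - 1*(-1))*(0 + F(6)))*(-1)*(-5256) = -(-2 + (-1 - 1*(-1))*(0 + √2*√6) + ((-1 - 1*(-1))*(0 + √2*√6))²)*(-1)*(-5256) = -(-2 + (-1 + 1)*(0 + 2*√3) + ((-1 + 1)*(0 + 2*√3))²)*(-1)*(-5256) = -(-2 + 0*(2*√3) + (0*(2*√3))²)*(-1)*(-5256) = -(-2 + 0 + 0²)*(-1)*(-5256) = -(-2 + 0 + 0)*(-1)*(-5256) = -(-2)*(-1)*(-5256) = -1*2*(-5256) = -2*(-5256) = 10512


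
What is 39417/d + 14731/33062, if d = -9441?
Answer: -388043161/104046114 ≈ -3.7295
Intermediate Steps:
39417/d + 14731/33062 = 39417/(-9441) + 14731/33062 = 39417*(-1/9441) + 14731*(1/33062) = -13139/3147 + 14731/33062 = -388043161/104046114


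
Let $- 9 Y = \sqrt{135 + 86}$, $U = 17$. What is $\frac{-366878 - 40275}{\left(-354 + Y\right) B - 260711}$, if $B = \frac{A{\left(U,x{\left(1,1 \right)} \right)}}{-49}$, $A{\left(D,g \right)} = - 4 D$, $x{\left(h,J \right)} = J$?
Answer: $\frac{20682915476210127}{13268781944637697} - \frac{12209704164 \sqrt{221}}{13268781944637697} \approx 1.5588$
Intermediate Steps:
$B = \frac{68}{49}$ ($B = \frac{\left(-4\right) 17}{-49} = \left(-68\right) \left(- \frac{1}{49}\right) = \frac{68}{49} \approx 1.3878$)
$Y = - \frac{\sqrt{221}}{9}$ ($Y = - \frac{\sqrt{135 + 86}}{9} = - \frac{\sqrt{221}}{9} \approx -1.6518$)
$\frac{-366878 - 40275}{\left(-354 + Y\right) B - 260711} = \frac{-366878 - 40275}{\left(-354 - \frac{\sqrt{221}}{9}\right) \frac{68}{49} - 260711} = - \frac{407153}{\left(- \frac{24072}{49} - \frac{68 \sqrt{221}}{441}\right) - 260711} = - \frac{407153}{- \frac{12798911}{49} - \frac{68 \sqrt{221}}{441}}$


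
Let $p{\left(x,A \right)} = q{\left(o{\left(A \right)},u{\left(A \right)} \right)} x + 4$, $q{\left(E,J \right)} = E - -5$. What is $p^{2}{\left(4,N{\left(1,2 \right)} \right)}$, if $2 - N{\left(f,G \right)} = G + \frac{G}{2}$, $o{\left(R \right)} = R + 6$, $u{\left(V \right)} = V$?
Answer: $1936$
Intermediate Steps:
$o{\left(R \right)} = 6 + R$
$N{\left(f,G \right)} = 2 - \frac{3 G}{2}$ ($N{\left(f,G \right)} = 2 - \left(G + \frac{G}{2}\right) = 2 - \frac{3 G}{2}$)
$q{\left(E,J \right)} = 5 + E$ ($q{\left(E,J \right)} = E + 5 = 5 + E$)
$p{\left(x,A \right)} = 4 + x \left(11 + A\right)$ ($p{\left(x,A \right)} = \left(5 + \left(6 + A\right)\right) x + 4 = \left(11 + A\right) x + 4 = x \left(11 + A\right) + 4 = 4 + x \left(11 + A\right)$)
$p^{2}{\left(4,N{\left(1,2 \right)} \right)} = \left(4 + 4 \left(11 + \left(2 - 3\right)\right)\right)^{2} = \left(4 + 4 \left(11 - 1\right)\right)^{2} = \left(4 + 4 \cdot 10\right)^{2} = \left(4 + 40\right)^{2} = 44^{2} = 1936$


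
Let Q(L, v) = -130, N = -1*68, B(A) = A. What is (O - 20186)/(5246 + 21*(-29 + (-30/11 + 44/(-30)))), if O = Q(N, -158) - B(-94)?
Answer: -1112210/250191 ≈ -4.4454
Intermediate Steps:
N = -68
O = -36 (O = -130 - 1*(-94) = -130 + 94 = -36)
(O - 20186)/(5246 + 21*(-29 + (-30/11 + 44/(-30)))) = (-36 - 20186)/(5246 + 21*(-29 + (-30/11 + 44/(-30)))) = -20222/(5246 + 21*(-29 + (-30*1/11 + 44*(-1/30)))) = -20222/(5246 + 21*(-29 + (-30/11 - 22/15))) = -20222/(5246 + 21*(-29 - 692/165)) = -20222/(5246 + 21*(-5477/165)) = -20222/(5246 - 38339/55) = -20222/250191/55 = -20222*55/250191 = -1112210/250191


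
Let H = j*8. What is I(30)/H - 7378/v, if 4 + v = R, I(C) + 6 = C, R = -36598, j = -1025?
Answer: 3726322/18758525 ≈ 0.19865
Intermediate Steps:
I(C) = -6 + C
v = -36602 (v = -4 - 36598 = -36602)
H = -8200 (H = -1025*8 = -8200)
I(30)/H - 7378/v = (-6 + 30)/(-8200) - 7378/(-36602) = 24*(-1/8200) - 7378*(-1/36602) = -3/1025 + 3689/18301 = 3726322/18758525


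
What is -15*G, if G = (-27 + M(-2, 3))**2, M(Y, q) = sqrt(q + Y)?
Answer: -10140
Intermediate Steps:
M(Y, q) = sqrt(Y + q)
G = 676 (G = (-27 + sqrt(-2 + 3))**2 = (-27 + sqrt(1))**2 = (-27 + 1)**2 = (-26)**2 = 676)
-15*G = -15*676 = -10140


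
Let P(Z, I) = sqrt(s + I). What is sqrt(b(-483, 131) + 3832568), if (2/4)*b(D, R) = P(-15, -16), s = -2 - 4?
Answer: sqrt(3832568 + 2*I*sqrt(22)) ≈ 1957.7 + 0.002*I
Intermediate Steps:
s = -6
P(Z, I) = sqrt(-6 + I)
b(D, R) = 2*I*sqrt(22) (b(D, R) = 2*sqrt(-6 - 16) = 2*sqrt(-22) = 2*(I*sqrt(22)) = 2*I*sqrt(22))
sqrt(b(-483, 131) + 3832568) = sqrt(2*I*sqrt(22) + 3832568) = sqrt(3832568 + 2*I*sqrt(22))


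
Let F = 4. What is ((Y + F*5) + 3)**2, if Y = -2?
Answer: 441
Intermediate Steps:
((Y + F*5) + 3)**2 = ((-2 + 4*5) + 3)**2 = ((-2 + 20) + 3)**2 = (18 + 3)**2 = 21**2 = 441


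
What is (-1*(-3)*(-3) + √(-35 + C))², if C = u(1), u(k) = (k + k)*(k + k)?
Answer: (9 - I*√31)² ≈ 50.0 - 100.22*I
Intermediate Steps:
u(k) = 4*k² (u(k) = (2*k)*(2*k) = 4*k²)
C = 4 (C = 4*1² = 4*1 = 4)
(-1*(-3)*(-3) + √(-35 + C))² = (-1*(-3)*(-3) + √(-35 + 4))² = (3*(-3) + √(-31))² = (-9 + I*√31)²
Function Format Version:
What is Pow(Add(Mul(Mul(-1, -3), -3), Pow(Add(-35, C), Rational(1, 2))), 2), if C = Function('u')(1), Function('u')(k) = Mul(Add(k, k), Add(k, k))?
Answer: Pow(Add(9, Mul(-1, I, Pow(31, Rational(1, 2)))), 2) ≈ Add(50.000, Mul(-100.22, I))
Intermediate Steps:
Function('u')(k) = Mul(4, Pow(k, 2)) (Function('u')(k) = Mul(Mul(2, k), Mul(2, k)) = Mul(4, Pow(k, 2)))
C = 4 (C = Mul(4, Pow(1, 2)) = Mul(4, 1) = 4)
Pow(Add(Mul(Mul(-1, -3), -3), Pow(Add(-35, C), Rational(1, 2))), 2) = Pow(Add(Mul(Mul(-1, -3), -3), Pow(Add(-35, 4), Rational(1, 2))), 2) = Pow(Add(Mul(3, -3), Pow(-31, Rational(1, 2))), 2) = Pow(Add(-9, Mul(I, Pow(31, Rational(1, 2)))), 2)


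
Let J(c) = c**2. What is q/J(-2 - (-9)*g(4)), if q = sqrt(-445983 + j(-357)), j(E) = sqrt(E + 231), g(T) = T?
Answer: sqrt(-445983 + 3*I*sqrt(14))/1156 ≈ 7.2701e-6 + 0.5777*I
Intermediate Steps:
j(E) = sqrt(231 + E)
q = sqrt(-445983 + 3*I*sqrt(14)) (q = sqrt(-445983 + sqrt(231 - 357)) = sqrt(-445983 + sqrt(-126)) = sqrt(-445983 + 3*I*sqrt(14)) ≈ 0.008 + 667.82*I)
q/J(-2 - (-9)*g(4)) = sqrt(-445983 + 3*I*sqrt(14))/((-2 - (-9)*4)**2) = sqrt(-445983 + 3*I*sqrt(14))/((-2 - 9*(-4))**2) = sqrt(-445983 + 3*I*sqrt(14))/((-2 + 36)**2) = sqrt(-445983 + 3*I*sqrt(14))/(34**2) = sqrt(-445983 + 3*I*sqrt(14))/1156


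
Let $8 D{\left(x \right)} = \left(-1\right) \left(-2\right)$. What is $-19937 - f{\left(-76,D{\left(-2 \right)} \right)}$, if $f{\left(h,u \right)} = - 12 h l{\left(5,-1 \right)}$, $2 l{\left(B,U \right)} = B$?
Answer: $-22217$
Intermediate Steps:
$l{\left(B,U \right)} = \frac{B}{2}$
$D{\left(x \right)} = \frac{1}{4}$ ($D{\left(x \right)} = \frac{\left(-1\right) \left(-2\right)}{8} = \frac{1}{8} \cdot 2 = \frac{1}{4}$)
$f{\left(h,u \right)} = - 30 h$ ($f{\left(h,u \right)} = - 12 h \frac{1}{2} \cdot 5 = - 12 h \frac{5}{2} = - 30 h$)
$-19937 - f{\left(-76,D{\left(-2 \right)} \right)} = -19937 - \left(-30\right) \left(-76\right) = -19937 - 2280 = -22217$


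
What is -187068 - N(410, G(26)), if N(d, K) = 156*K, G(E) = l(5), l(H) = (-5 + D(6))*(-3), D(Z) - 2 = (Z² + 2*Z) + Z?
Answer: -163200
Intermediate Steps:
D(Z) = 2 + Z² + 3*Z (D(Z) = 2 + ((Z² + 2*Z) + Z) = 2 + (Z² + 3*Z) = 2 + Z² + 3*Z)
l(H) = -153 (l(H) = (-5 + (2 + 6² + 3*6))*(-3) = (-5 + (2 + 36 + 18))*(-3) = (-5 + 56)*(-3) = 51*(-3) = -153)
G(E) = -153
-187068 - N(410, G(26)) = -187068 - 156*(-153) = -187068 - 1*(-23868) = -187068 + 23868 = -163200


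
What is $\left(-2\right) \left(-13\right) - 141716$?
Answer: $-141690$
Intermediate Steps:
$\left(-2\right) \left(-13\right) - 141716 = 26 - 141716 = -141690$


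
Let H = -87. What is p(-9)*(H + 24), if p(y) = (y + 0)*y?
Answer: -5103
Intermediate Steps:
p(y) = y² (p(y) = y*y = y²)
p(-9)*(H + 24) = (-9)²*(-87 + 24) = 81*(-63) = -5103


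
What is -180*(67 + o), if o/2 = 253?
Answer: -103140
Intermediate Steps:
o = 506 (o = 2*253 = 506)
-180*(67 + o) = -180*(67 + 506) = -180*573 = -103140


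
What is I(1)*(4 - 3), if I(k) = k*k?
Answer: 1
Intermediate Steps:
I(k) = k**2
I(1)*(4 - 3) = 1**2*(4 - 3) = 1*1 = 1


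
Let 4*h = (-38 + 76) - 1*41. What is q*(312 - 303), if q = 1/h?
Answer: -12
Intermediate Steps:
h = -¾ (h = ((-38 + 76) - 1*41)/4 = (38 - 41)/4 = (¼)*(-3) = -¾ ≈ -0.75000)
q = -4/3 (q = 1/(-¾) = -4/3 ≈ -1.3333)
q*(312 - 303) = -4*(312 - 303)/3 = -4/3*9 = -12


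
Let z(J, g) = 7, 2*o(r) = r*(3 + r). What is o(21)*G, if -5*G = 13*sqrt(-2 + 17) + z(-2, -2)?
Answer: -1764/5 - 3276*sqrt(15)/5 ≈ -2890.4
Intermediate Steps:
o(r) = r*(3 + r)/2 (o(r) = (r*(3 + r))/2 = r*(3 + r)/2)
G = -7/5 - 13*sqrt(15)/5 (G = -(13*sqrt(-2 + 17) + 7)/5 = -(13*sqrt(15) + 7)/5 = -(7 + 13*sqrt(15))/5 = -7/5 - 13*sqrt(15)/5 ≈ -11.470)
o(21)*G = ((1/2)*21*(3 + 21))*(-7/5 - 13*sqrt(15)/5) = ((1/2)*21*24)*(-7/5 - 13*sqrt(15)/5) = 252*(-7/5 - 13*sqrt(15)/5) = -1764/5 - 3276*sqrt(15)/5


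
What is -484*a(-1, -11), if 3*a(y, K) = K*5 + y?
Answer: 27104/3 ≈ 9034.7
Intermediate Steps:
a(y, K) = y/3 + 5*K/3 (a(y, K) = (K*5 + y)/3 = (5*K + y)/3 = (y + 5*K)/3 = y/3 + 5*K/3)
-484*a(-1, -11) = -484*((1/3)*(-1) + (5/3)*(-11)) = -484*(-1/3 - 55/3) = -484*(-56/3) = 27104/3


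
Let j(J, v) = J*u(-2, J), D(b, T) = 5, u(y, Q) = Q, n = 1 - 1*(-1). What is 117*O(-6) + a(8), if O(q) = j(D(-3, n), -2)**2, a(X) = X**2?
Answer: 73189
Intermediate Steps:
n = 2 (n = 1 + 1 = 2)
j(J, v) = J**2 (j(J, v) = J*J = J**2)
O(q) = 625 (O(q) = (5**2)**2 = 25**2 = 625)
117*O(-6) + a(8) = 117*625 + 8**2 = 73125 + 64 = 73189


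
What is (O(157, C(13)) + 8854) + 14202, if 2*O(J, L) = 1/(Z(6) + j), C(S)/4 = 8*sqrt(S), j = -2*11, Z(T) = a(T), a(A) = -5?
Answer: 1245023/54 ≈ 23056.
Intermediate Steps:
Z(T) = -5
j = -22
C(S) = 32*sqrt(S) (C(S) = 4*(8*sqrt(S)) = 32*sqrt(S))
O(J, L) = -1/54 (O(J, L) = 1/(2*(-5 - 22)) = (1/2)/(-27) = (1/2)*(-1/27) = -1/54)
(O(157, C(13)) + 8854) + 14202 = (-1/54 + 8854) + 14202 = 478115/54 + 14202 = 1245023/54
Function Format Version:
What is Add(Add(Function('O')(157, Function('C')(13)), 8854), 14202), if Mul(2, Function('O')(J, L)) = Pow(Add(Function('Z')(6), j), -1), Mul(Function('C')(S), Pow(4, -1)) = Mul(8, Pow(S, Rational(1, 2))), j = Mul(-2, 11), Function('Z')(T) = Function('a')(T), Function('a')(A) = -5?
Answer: Rational(1245023, 54) ≈ 23056.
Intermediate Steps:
Function('Z')(T) = -5
j = -22
Function('C')(S) = Mul(32, Pow(S, Rational(1, 2))) (Function('C')(S) = Mul(4, Mul(8, Pow(S, Rational(1, 2)))) = Mul(32, Pow(S, Rational(1, 2))))
Function('O')(J, L) = Rational(-1, 54) (Function('O')(J, L) = Mul(Rational(1, 2), Pow(Add(-5, -22), -1)) = Mul(Rational(1, 2), Pow(-27, -1)) = Mul(Rational(1, 2), Rational(-1, 27)) = Rational(-1, 54))
Add(Add(Function('O')(157, Function('C')(13)), 8854), 14202) = Add(Add(Rational(-1, 54), 8854), 14202) = Add(Rational(478115, 54), 14202) = Rational(1245023, 54)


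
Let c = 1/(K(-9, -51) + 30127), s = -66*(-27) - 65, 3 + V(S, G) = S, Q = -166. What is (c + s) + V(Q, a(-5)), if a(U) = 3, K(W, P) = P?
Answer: 46557649/30076 ≈ 1548.0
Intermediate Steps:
V(S, G) = -3 + S
s = 1717 (s = 1782 - 65 = 1717)
c = 1/30076 (c = 1/(-51 + 30127) = 1/30076 ≈ 3.3249e-5)
(c + s) + V(Q, a(-5)) = (1/30076 + 1717) + (-3 - 166) = 51640493/30076 - 169 = 46557649/30076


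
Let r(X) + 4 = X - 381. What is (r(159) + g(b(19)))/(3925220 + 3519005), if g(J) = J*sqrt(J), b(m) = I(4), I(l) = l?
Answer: -218/7444225 ≈ -2.9284e-5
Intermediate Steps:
r(X) = -385 + X (r(X) = -4 + (X - 381) = -4 + (-381 + X) = -385 + X)
b(m) = 4
g(J) = J**(3/2)
(r(159) + g(b(19)))/(3925220 + 3519005) = ((-385 + 159) + 4**(3/2))/(3925220 + 3519005) = (-226 + 8)/7444225 = -218*1/7444225 = -218/7444225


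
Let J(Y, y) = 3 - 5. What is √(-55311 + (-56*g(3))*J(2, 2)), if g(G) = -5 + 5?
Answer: I*√55311 ≈ 235.18*I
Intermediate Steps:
J(Y, y) = -2
g(G) = 0
√(-55311 + (-56*g(3))*J(2, 2)) = √(-55311 - 56*0*(-2)) = √(-55311 + 0*(-2)) = √(-55311 + 0) = √(-55311) = I*√55311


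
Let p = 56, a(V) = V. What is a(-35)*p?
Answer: -1960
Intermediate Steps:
a(-35)*p = -35*56 = -1960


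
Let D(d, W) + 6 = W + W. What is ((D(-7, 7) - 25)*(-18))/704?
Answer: 153/352 ≈ 0.43466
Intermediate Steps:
D(d, W) = -6 + 2*W (D(d, W) = -6 + (W + W) = -6 + 2*W)
((D(-7, 7) - 25)*(-18))/704 = (((-6 + 2*7) - 25)*(-18))/704 = (((-6 + 14) - 25)*(-18))*(1/704) = ((8 - 25)*(-18))*(1/704) = -17*(-18)*(1/704) = 306*(1/704) = 153/352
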